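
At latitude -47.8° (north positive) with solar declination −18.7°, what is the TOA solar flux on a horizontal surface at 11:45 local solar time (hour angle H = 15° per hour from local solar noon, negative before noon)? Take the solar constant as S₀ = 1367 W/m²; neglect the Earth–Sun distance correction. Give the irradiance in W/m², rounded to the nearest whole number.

Hour angle H = 15° × (11.75 − 12) = -3.75°.
cos θ_z = sin(-47.8°) sin(-18.7°) + cos(-47.8°) cos(-18.7°) cos(-3.75°) = 0.2375 + 0.6349 = 0.8724.
Top-of-atmosphere irradiance = S₀ cos θ_z = 1367 × 0.8724 = 1192.57 W/m².

1193 W/m²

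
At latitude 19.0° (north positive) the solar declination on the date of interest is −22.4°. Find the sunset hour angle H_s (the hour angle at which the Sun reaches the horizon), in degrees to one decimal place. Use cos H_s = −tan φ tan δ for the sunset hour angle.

−tan φ tan δ = −(0.3443)(-0.4122) = 0.1419; H_s = arccos(0.1419) = 81.84°.

81.8°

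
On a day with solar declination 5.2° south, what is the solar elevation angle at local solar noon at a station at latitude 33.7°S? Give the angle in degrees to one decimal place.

At local solar noon the hour angle is zero, so the elevation is 90° − |φ − δ| = 90° − |-33.7° − (-5.2°)| = 90° − 28.5° = 61.5°.

61.5°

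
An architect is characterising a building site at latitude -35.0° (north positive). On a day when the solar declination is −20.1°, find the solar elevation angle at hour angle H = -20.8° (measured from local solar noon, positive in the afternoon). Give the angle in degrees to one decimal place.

66.4°

cos θ_z = sin(-35.0°) sin(-20.1°) + cos(-35.0°) cos(-20.1°) cos(-20.80°) = 0.1971 + 0.7191 = 0.9162.
θ_z = arccos(0.9162) = 23.62°, so the elevation is 90° − 23.62° = 66.38°.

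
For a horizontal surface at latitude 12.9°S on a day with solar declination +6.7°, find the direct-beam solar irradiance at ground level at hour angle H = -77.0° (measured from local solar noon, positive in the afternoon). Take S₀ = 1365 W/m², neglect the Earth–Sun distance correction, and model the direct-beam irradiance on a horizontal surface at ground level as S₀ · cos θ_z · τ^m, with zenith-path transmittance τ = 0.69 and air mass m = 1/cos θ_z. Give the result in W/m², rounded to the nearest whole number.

cos θ_z = sin φ sin δ + cos φ cos δ cos H = (-0.2233)(0.1167) + (0.9748)(0.9932)(0.2250) = 0.1918.
Air mass m = 1/cos θ_z = 1/0.1918 = 5.214; τ^m = 0.69^5.214 = 0.1445.
Surface direct beam = 1365 × 0.1918 × 0.1445 = 37.83 W/m².

38 W/m²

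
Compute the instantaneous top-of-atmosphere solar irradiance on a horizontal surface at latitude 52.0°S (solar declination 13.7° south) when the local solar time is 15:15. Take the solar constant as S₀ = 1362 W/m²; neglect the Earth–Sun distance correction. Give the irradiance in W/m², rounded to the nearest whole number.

Hour angle H = 15° × (15.25 − 12) = 48.75°.
With φ = -52.0°, δ = -13.7°, H = 48.75°: sin φ sin δ = 0.1866, cos φ cos δ cos H = 0.3944, so cos θ_z = 0.5810.
Top-of-atmosphere irradiance = S₀ cos θ_z = 1362 × 0.5810 = 791.32 W/m².

791 W/m²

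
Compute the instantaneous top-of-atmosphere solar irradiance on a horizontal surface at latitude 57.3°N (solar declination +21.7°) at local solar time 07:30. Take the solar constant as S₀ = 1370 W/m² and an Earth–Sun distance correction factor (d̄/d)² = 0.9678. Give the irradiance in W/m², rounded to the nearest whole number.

667 W/m²

Hour angle H = 15° × (7.5 − 12) = -67.50°.
With φ = 57.3°, δ = 21.7°, H = -67.50°: sin φ sin δ = 0.3111, cos φ cos δ cos H = 0.1921, so cos θ_z = 0.5032.
Top-of-atmosphere irradiance = S₀ (d̄/d)² cos θ_z = 1370 × 0.9678 × 0.5032 = 667.19 W/m².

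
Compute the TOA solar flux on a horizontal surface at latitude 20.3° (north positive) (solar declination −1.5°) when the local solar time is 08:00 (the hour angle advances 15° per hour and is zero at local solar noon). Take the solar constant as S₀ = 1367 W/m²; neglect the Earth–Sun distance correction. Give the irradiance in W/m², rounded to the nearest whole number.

628 W/m²

Hour angle H = 15° × (8 − 12) = -60.00°.
With φ = 20.3°, δ = -1.5°, H = -60.00°: sin φ sin δ = -0.0091, cos φ cos δ cos H = 0.4688, so cos θ_z = 0.4597.
Top-of-atmosphere irradiance = S₀ cos θ_z = 1367 × 0.4597 = 628.41 W/m².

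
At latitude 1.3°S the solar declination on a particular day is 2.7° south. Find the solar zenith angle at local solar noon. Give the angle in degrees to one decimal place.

At local solar noon the hour angle is zero, so the zenith angle is |φ − δ| = |-1.3° − (-2.7°)| = 1.4°.

1.4°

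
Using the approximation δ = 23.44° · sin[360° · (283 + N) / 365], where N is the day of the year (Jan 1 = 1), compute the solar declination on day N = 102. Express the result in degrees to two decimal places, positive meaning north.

360 × (283 + 102) / 365 = 379.726°; sin(379.726°) = 0.3375.
δ = 23.44 × 0.3375 = 7.911° ≈ +7.91°.

+7.91°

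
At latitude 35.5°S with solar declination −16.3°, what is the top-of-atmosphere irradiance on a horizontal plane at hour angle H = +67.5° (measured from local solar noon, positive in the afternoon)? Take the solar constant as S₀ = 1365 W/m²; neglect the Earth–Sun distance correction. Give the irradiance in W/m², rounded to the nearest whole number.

With φ = -35.5°, δ = -16.3°, H = 67.50°: sin φ sin δ = 0.1630, cos φ cos δ cos H = 0.2990, so cos θ_z = 0.4620.
Top-of-atmosphere irradiance = S₀ cos θ_z = 1365 × 0.4620 = 630.63 W/m².

631 W/m²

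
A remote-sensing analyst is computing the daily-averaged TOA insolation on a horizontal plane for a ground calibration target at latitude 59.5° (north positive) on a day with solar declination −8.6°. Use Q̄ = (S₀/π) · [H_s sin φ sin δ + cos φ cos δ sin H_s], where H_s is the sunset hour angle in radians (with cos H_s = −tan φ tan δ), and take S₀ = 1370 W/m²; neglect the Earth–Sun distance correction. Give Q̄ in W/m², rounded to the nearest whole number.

The sunset hour angle satisfies cos H_s = −tan φ tan δ = 0.2567, giving H_s = 75.13°. In radians, H_s = 1.3113.
H_s sin φ sin δ = 1.3113 × 0.8616 × -0.1495 = -0.1689.
cos φ cos δ sin H_s = 0.5075 × 0.9888 × 0.9665 = 0.4850.
Q̄ = (1370/π) × (-0.1689 + 0.4850) = 436.08 × 0.3161 = 137.84 W/m².

138 W/m²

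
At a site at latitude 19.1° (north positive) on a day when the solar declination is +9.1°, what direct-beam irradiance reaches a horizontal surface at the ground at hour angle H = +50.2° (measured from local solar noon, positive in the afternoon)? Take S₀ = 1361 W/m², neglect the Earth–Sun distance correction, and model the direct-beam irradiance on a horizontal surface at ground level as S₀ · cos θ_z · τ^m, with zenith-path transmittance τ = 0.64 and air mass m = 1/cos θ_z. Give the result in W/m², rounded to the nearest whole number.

cos θ_z = sin φ sin δ + cos φ cos δ cos H = (0.3272)(0.1582) + (0.9449)(0.9874)(0.6401) = 0.6490.
Air mass m = 1/cos θ_z = 1/0.6490 = 1.541; τ^m = 0.64^1.541 = 0.5027.
Surface direct beam = 1361 × 0.6490 × 0.5027 = 444.03 W/m².

444 W/m²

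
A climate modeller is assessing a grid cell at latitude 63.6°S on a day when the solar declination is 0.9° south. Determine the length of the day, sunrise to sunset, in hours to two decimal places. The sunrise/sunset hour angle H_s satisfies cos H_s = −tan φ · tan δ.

12.24 hours

cos H_s = −tan(-63.6°) · tan(-0.9°) = -0.0316, so H_s = arccos(-0.0316) = 91.81°.
Day length = 2 H_s / 15° h⁻¹ = 183.62° / 15 = 12.241 h.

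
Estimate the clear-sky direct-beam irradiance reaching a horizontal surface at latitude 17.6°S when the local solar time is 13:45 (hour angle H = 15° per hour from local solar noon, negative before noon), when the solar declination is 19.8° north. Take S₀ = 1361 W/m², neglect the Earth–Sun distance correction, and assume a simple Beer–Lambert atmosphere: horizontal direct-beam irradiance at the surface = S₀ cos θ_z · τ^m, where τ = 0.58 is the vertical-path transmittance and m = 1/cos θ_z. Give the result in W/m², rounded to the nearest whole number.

Hour angle H = 15° × (13.75 − 12) = 26.25°.
cos θ_z = sin φ sin δ + cos φ cos δ cos H = (-0.3024)(0.3387) + (0.9532)(0.9409)(0.8969) = 0.7020.
Air mass m = 1/cos θ_z = 1/0.7020 = 1.425; τ^m = 0.58^1.425 = 0.4601.
Surface direct beam = 1361 × 0.7020 × 0.4601 = 439.59 W/m².

440 W/m²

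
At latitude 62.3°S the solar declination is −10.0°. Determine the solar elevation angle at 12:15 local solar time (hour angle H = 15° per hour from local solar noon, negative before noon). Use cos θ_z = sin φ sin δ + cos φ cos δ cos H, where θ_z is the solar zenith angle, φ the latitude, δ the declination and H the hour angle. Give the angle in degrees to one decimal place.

Hour angle H = 15° × (12.25 − 12) = 3.75°.
cos θ_z = sin φ sin δ + cos φ cos δ cos H = (-0.8854)(-0.1736) + (0.4648)(0.9848)(0.9979) = 0.6105.
θ_z = arccos(0.6105) = 52.37°, so the elevation is 90° − 52.37° = 37.63°.

37.6°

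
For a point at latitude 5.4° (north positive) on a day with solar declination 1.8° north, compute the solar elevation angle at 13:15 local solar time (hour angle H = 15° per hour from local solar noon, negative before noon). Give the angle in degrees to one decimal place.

70.9°

Hour angle H = 15° × (13.25 − 12) = 18.75°.
cos θ_z = sin φ sin δ + cos φ cos δ cos H = (0.0941)(0.0314) + (0.9956)(0.9995)(0.9469) = 0.9452.
θ_z = arccos(0.9452) = 19.06°, so the elevation is 90° − 19.06° = 70.94°.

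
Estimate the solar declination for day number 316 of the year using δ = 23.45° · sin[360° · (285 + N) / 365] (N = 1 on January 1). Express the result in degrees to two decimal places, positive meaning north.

-18.67°

360 × (285 + 316) / 365 = 592.767°; sin(592.767°) = -0.7962.
δ = 23.45 × -0.7962 = -18.671° ≈ -18.67°.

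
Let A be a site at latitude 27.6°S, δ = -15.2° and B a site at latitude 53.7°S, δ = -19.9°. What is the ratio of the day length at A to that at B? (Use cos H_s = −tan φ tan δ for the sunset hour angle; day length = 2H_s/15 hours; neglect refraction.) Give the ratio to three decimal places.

A: H_s = arccos(−tan -27.6° · tan -15.2°) = 98.17°, so 2H_s/15 = 13.0893 h.
B: H_s = arccos(−tan -53.7° · tan -19.9°) = 119.52°, so 2H_s/15 = 15.9360 h.
Ratio A/B = 13.0893 / 15.9360 = 0.8214.

0.821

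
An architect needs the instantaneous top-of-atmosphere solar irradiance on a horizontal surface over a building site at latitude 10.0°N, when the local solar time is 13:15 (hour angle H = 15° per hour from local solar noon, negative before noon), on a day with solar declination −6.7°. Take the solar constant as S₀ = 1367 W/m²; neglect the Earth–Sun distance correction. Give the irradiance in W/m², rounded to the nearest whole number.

1238 W/m²

Hour angle H = 15° × (13.25 − 12) = 18.75°.
cos θ_z = sin(10.0°) sin(-6.7°) + cos(10.0°) cos(-6.7°) cos(18.75°) = -0.0203 + 0.9262 = 0.9059.
Top-of-atmosphere irradiance = S₀ cos θ_z = 1367 × 0.9059 = 1238.37 W/m².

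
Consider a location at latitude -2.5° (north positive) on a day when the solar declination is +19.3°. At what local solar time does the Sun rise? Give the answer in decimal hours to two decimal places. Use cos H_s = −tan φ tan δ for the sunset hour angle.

cos H_s = −tan(-2.5°) · tan(19.3°) = 0.0153, so H_s = arccos(0.0153) = 89.12°.
Sunrise is at 12 − H_s/15 = 12 − 5.941 = 6.059 h local solar time.

6.06 h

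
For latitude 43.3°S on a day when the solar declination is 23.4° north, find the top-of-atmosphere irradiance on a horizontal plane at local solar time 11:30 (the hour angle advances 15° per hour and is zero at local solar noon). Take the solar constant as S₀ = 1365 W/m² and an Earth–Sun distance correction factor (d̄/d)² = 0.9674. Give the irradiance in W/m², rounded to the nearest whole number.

Hour angle H = 15° × (11.5 − 12) = -7.50°.
cos θ_z = sin φ sin δ + cos φ cos δ cos H = (-0.6858)(0.3971) + (0.7278)(0.9178)(0.9914) = 0.3899.
Top-of-atmosphere irradiance = S₀ (d̄/d)² cos θ_z = 1365 × 0.9674 × 0.3899 = 514.86 W/m².

515 W/m²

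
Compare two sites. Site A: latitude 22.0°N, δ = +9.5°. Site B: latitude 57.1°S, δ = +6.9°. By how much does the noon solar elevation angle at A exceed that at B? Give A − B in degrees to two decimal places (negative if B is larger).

A: 90° − |22.0 − (9.5)| = 77.50°.
B: 90° − |-57.1 − (6.9)| = 26.00°.
A − B = 77.50 − 26.00 = 51.50°.

+51.50°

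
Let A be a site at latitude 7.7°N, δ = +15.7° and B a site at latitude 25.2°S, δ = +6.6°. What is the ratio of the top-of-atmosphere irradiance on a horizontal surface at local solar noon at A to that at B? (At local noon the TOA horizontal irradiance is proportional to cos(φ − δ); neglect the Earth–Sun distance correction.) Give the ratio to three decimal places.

A: cos θ_z = cos(7.7° − (15.7°)) = 0.9903.
B: cos θ_z = cos(-25.2° − (6.6°)) = 0.8499.
Ratio A/B = 0.9903 / 0.8499 = 1.1652.

1.165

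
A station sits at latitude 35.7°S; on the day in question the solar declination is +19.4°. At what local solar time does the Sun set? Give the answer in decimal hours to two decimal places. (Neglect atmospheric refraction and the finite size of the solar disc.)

cos H_s = −tan(-35.7°) · tan(19.4°) = 0.2530, so H_s = arccos(0.2530) = 75.34°.
Sunset is at 12 + H_s/15 = 12 + 5.023 = 17.023 h local solar time.

17.02 h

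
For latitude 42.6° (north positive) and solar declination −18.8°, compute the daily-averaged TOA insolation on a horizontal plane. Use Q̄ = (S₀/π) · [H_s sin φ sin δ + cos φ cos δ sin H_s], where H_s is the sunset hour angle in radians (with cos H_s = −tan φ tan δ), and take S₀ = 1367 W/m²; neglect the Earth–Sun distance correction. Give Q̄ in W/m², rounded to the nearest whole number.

cos H_s = −tan(42.6°) · tan(-18.8°) = 0.3130, so H_s = arccos(0.3130) = 71.76°. In radians, H_s = 1.2524.
H_s sin φ sin δ = 1.2524 × 0.6769 × -0.3223 = -0.2732.
cos φ cos δ sin H_s = 0.7361 × 0.9466 × 0.9497 = 0.6617.
Q̄ = (1367/π) × (-0.2732 + 0.6617) = 435.13 × 0.3885 = 169.05 W/m².

169 W/m²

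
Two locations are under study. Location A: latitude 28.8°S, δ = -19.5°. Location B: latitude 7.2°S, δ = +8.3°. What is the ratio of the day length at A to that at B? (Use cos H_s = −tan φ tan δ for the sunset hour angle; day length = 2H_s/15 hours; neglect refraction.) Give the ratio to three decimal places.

1.138

A: H_s = arccos(−tan -28.8° · tan -19.5°) = 101.23°, so 2H_s/15 = 13.4973 h.
B: H_s = arccos(−tan -7.2° · tan 8.3°) = 88.94°, so 2H_s/15 = 11.8587 h.
Ratio A/B = 13.4973 / 11.8587 = 1.1382.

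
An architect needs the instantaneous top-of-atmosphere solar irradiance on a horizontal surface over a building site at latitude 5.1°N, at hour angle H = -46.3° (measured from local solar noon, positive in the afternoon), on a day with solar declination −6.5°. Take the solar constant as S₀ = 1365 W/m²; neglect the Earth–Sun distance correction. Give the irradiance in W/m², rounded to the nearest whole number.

cos θ_z = sin φ sin δ + cos φ cos δ cos H = (0.0889)(-0.1132) + (0.9960)(0.9936)(0.6909) = 0.6737.
Top-of-atmosphere irradiance = S₀ cos θ_z = 1365 × 0.6737 = 919.60 W/m².

920 W/m²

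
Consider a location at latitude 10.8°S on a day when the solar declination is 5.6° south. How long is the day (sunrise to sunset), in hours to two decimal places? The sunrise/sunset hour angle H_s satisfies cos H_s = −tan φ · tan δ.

12.14 hours

cos H_s = −tan(-10.8°) · tan(-5.6°) = -0.0187, so H_s = arccos(-0.0187) = 91.07°.
Day length = 2 H_s / 15° h⁻¹ = 182.14° / 15 = 12.143 h.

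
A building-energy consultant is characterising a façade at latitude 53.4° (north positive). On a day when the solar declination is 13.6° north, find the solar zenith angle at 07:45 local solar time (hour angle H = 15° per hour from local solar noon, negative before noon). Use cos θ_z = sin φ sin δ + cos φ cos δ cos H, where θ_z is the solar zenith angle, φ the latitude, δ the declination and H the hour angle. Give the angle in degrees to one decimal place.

63.6°

Hour angle H = 15° × (7.75 − 12) = -63.75°.
With φ = 53.4°, δ = 13.6°, H = -63.75°: sin φ sin δ = 0.1888, cos φ cos δ cos H = 0.2563, so cos θ_z = 0.4451.
θ_z = arccos(0.4451) = 63.57°.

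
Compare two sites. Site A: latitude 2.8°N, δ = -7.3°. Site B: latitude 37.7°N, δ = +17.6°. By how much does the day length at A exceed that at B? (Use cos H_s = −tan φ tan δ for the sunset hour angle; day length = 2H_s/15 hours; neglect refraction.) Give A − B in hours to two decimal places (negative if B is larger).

-1.94 h

A: H_s = arccos(−tan 2.8° · tan -7.3°) = 89.64°, so 2H_s/15 = 11.9520 h.
B: H_s = arccos(−tan 37.7° · tan 17.6°) = 104.19°, so 2H_s/15 = 13.8920 h.
A − B = 11.9520 − 13.8920 = -1.9400 h.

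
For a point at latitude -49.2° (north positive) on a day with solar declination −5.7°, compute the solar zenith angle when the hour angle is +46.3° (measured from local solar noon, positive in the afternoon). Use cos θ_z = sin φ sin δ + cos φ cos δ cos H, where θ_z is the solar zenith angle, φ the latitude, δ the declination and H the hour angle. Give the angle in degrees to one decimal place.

cos θ_z = sin(-49.2°) sin(-5.7°) + cos(-49.2°) cos(-5.7°) cos(46.30°) = 0.0752 + 0.4492 = 0.5244.
θ_z = arccos(0.5244) = 58.37°.

58.4°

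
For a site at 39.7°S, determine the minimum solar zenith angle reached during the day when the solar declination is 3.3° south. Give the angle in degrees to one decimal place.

36.4°

At local solar noon the hour angle is zero, so the zenith angle is |φ − δ| = |-39.7° − (-3.3°)| = 36.4°.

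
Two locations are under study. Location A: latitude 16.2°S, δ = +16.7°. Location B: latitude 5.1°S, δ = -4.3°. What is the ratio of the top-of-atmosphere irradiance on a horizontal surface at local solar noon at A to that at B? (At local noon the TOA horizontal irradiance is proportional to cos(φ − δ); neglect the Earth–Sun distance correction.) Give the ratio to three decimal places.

A: cos θ_z = cos(-16.2° − (16.7°)) = 0.8396.
B: cos θ_z = cos(-5.1° − (-4.3°)) = 0.9999.
Ratio A/B = 0.8396 / 0.9999 = 0.8397.

0.840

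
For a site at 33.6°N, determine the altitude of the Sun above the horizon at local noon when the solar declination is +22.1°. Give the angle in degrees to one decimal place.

78.5°

At local solar noon the hour angle is zero, so the elevation is 90° − |φ − δ| = 90° − |33.6° − (22.1°)| = 90° − 11.5° = 78.5°.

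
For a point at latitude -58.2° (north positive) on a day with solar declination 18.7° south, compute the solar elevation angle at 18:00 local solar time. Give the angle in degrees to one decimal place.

Hour angle H = 15° × (18 − 12) = 90.00°.
cos θ_z = sin(-58.2°) sin(-18.7°) + cos(-58.2°) cos(-18.7°) cos(90.00°) = 0.2725 + 0.0000 = 0.2725.
θ_z = arccos(0.2725) = 74.19°, so the elevation is 90° − 74.19° = 15.81°.

15.8°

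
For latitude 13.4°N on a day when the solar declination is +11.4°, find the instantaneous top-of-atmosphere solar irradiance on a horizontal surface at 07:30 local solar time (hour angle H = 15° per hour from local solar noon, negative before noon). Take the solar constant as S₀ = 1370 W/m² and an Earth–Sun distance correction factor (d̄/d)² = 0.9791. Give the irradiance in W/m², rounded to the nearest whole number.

551 W/m²

Hour angle H = 15° × (7.5 − 12) = -67.50°.
cos θ_z = sin φ sin δ + cos φ cos δ cos H = (0.2317)(0.1977) + (0.9728)(0.9803)(0.3827) = 0.4108.
Top-of-atmosphere irradiance = S₀ (d̄/d)² cos θ_z = 1370 × 0.9791 × 0.4108 = 551.03 W/m².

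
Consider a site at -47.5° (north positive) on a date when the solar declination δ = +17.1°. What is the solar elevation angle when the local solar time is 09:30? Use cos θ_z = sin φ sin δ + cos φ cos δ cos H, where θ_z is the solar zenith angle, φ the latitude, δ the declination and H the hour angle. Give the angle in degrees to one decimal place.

Hour angle H = 15° × (9.5 − 12) = -37.50°.
cos θ_z = sin φ sin δ + cos φ cos δ cos H = (-0.7373)(0.2940) + (0.6756)(0.9558)(0.7934) = 0.2956.
θ_z = arccos(0.2956) = 72.81°, so the elevation is 90° − 72.81° = 17.19°.

17.2°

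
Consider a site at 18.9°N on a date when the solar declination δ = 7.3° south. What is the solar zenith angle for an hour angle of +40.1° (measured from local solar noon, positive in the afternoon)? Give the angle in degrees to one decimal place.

47.4°

cos θ_z = sin φ sin δ + cos φ cos δ cos H = (0.3239)(-0.1271) + (0.9461)(0.9919)(0.7649) = 0.6766.
θ_z = arccos(0.6766) = 47.42°.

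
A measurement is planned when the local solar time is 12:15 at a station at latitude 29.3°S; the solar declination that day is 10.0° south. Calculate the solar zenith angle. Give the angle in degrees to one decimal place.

19.6°

Hour angle H = 15° × (12.25 − 12) = 3.75°.
With φ = -29.3°, δ = -10.0°, H = 3.75°: sin φ sin δ = 0.0850, cos φ cos δ cos H = 0.8570, so cos θ_z = 0.9420.
θ_z = arccos(0.9420) = 19.61°.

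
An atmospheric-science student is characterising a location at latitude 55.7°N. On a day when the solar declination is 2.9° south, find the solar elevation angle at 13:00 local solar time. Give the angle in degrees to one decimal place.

Hour angle H = 15° × (13 − 12) = 15.00°.
cos θ_z = sin(55.7°) sin(-2.9°) + cos(55.7°) cos(-2.9°) cos(15.00°) = -0.0418 + 0.5436 = 0.5018.
θ_z = arccos(0.5018) = 59.88°, so the elevation is 90° − 59.88° = 30.12°.

30.1°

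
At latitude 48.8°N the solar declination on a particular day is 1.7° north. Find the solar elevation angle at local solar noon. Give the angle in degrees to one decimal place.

At local solar noon the hour angle is zero, so the elevation is 90° − |φ − δ| = 90° − |48.8° − (1.7°)| = 90° − 47.1° = 42.9°.

42.9°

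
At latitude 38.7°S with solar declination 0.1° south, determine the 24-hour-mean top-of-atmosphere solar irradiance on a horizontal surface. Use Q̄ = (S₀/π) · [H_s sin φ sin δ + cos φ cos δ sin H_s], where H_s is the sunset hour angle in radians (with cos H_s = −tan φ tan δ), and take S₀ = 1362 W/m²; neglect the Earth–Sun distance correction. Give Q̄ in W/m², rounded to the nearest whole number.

339 W/m²

−tan φ tan δ = −(-0.8012)(-0.0017) = -0.0014; H_s = arccos(-0.0014) = 90.08°. In radians, H_s = 1.5722.
H_s sin φ sin δ = 1.5722 × -0.6252 × -0.0017 = 0.0017.
cos φ cos δ sin H_s = 0.7804 × 1.0000 × 1.0000 = 0.7804.
Q̄ = (1362/π) × (0.0017 + 0.7804) = 433.54 × 0.7821 = 339.07 W/m².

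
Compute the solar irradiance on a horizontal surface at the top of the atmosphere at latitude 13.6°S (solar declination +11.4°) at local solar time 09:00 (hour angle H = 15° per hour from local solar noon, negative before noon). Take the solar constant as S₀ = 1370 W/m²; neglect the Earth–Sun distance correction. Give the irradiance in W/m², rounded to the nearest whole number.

Hour angle H = 15° × (9 − 12) = -45.00°.
With φ = -13.6°, δ = 11.4°, H = -45.00°: sin φ sin δ = -0.0465, cos φ cos δ cos H = 0.6737, so cos θ_z = 0.6272.
Top-of-atmosphere irradiance = S₀ cos θ_z = 1370 × 0.6272 = 859.26 W/m².

859 W/m²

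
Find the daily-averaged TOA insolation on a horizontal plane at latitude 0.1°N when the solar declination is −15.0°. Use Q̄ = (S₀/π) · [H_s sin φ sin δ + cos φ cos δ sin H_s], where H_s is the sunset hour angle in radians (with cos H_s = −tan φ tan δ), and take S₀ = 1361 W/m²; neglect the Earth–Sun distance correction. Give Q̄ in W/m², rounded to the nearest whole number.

418 W/m²

cos H_s = −tan(0.1°) · tan(-15.0°) = 0.0005, so H_s = arccos(0.0005) = 89.97°. In radians, H_s = 1.5703.
H_s sin φ sin δ = 1.5703 × 0.0017 × -0.2588 = -0.0007.
cos φ cos δ sin H_s = 1.0000 × 0.9659 × 1.0000 = 0.9659.
Q̄ = (1361/π) × (-0.0007 + 0.9659) = 433.22 × 0.9652 = 418.14 W/m².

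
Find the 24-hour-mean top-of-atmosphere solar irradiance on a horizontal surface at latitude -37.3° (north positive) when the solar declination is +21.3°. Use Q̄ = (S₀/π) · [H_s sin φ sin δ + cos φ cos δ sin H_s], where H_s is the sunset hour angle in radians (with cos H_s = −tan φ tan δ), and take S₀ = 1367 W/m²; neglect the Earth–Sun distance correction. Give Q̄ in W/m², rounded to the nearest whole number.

186 W/m²

The sunset hour angle satisfies cos H_s = −tan φ tan δ = 0.2970, giving H_s = 72.72°. In radians, H_s = 1.2692.
H_s sin φ sin δ = 1.2692 × -0.6060 × 0.3633 = -0.2794.
cos φ cos δ sin H_s = 0.7955 × 0.9317 × 0.9549 = 0.7077.
Q̄ = (1367/π) × (-0.2794 + 0.7077) = 435.13 × 0.4283 = 186.37 W/m².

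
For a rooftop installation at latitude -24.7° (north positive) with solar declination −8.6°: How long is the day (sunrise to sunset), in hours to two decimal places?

cos H_s = −tan(-24.7°) · tan(-8.6°) = -0.0696, so H_s = arccos(-0.0696) = 93.99°.
Day length = 2 H_s / 15° h⁻¹ = 187.98° / 15 = 12.532 h.

12.53 hours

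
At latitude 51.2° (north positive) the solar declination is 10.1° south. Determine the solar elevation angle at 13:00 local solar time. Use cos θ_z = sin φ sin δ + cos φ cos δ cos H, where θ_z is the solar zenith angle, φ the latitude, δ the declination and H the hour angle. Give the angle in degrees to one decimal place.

27.3°

Hour angle H = 15° × (13 − 12) = 15.00°.
cos θ_z = sin(51.2°) sin(-10.1°) + cos(51.2°) cos(-10.1°) cos(15.00°) = -0.1367 + 0.5959 = 0.4592.
θ_z = arccos(0.4592) = 62.66°, so the elevation is 90° − 62.66° = 27.34°.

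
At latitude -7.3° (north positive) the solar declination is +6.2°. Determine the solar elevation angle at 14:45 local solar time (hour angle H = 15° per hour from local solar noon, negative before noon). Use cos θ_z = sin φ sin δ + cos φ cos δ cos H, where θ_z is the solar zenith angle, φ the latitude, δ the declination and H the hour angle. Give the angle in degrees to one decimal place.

Hour angle H = 15° × (14.75 − 12) = 41.25°.
cos θ_z = sin(-7.3°) sin(6.2°) + cos(-7.3°) cos(6.2°) cos(41.25°) = -0.0137 + 0.7414 = 0.7277.
θ_z = arccos(0.7277) = 43.31°, so the elevation is 90° − 43.31° = 46.69°.

46.7°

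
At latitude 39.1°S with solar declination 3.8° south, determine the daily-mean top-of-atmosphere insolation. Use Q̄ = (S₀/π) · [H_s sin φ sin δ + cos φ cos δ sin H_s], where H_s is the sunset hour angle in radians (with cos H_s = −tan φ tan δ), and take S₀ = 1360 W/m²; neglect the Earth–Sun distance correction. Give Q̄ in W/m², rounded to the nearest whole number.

364 W/m²

The sunset hour angle satisfies cos H_s = −tan φ tan δ = -0.0540, giving H_s = 93.10°. In radians, H_s = 1.6249.
H_s sin φ sin δ = 1.6249 × -0.6307 × -0.0663 = 0.0679.
cos φ cos δ sin H_s = 0.7760 × 0.9978 × 0.9985 = 0.7731.
Q̄ = (1360/π) × (0.0679 + 0.7731) = 432.90 × 0.8410 = 364.07 W/m².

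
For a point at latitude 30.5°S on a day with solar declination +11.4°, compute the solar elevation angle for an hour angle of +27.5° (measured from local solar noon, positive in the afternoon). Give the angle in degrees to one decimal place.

40.5°

cos θ_z = sin φ sin δ + cos φ cos δ cos H = (-0.5075)(0.1977) + (0.8616)(0.9803)(0.8870) = 0.6489.
θ_z = arccos(0.6489) = 49.54°, so the elevation is 90° − 49.54° = 40.46°.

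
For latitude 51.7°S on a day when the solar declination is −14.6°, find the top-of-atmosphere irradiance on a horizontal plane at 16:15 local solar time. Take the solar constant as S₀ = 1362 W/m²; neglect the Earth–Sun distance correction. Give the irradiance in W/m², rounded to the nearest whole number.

Hour angle H = 15° × (16.25 − 12) = 63.75°.
cos θ_z = sin(-51.7°) sin(-14.6°) + cos(-51.7°) cos(-14.6°) cos(63.75°) = 0.1978 + 0.2653 = 0.4631.
Top-of-atmosphere irradiance = S₀ cos θ_z = 1362 × 0.4631 = 630.74 W/m².

631 W/m²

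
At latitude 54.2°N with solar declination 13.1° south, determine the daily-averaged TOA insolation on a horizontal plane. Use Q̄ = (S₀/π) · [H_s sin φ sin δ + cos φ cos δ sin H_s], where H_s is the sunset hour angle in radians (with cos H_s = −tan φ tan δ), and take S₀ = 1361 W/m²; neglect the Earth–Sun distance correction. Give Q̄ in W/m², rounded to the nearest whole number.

cos H_s = −tan(54.2°) · tan(-13.1°) = 0.3227, so H_s = arccos(0.3227) = 71.17°. In radians, H_s = 1.2422.
H_s sin φ sin δ = 1.2422 × 0.8111 × -0.2267 = -0.2284.
cos φ cos δ sin H_s = 0.5850 × 0.9740 × 0.9465 = 0.5393.
Q̄ = (1361/π) × (-0.2284 + 0.5393) = 433.22 × 0.3109 = 134.69 W/m².

135 W/m²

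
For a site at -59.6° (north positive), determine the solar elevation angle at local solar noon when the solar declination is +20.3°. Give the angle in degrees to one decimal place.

At local solar noon the hour angle is zero, so the elevation is 90° − |φ − δ| = 90° − |-59.6° − (20.3°)| = 90° − 79.9° = 10.1°.

10.1°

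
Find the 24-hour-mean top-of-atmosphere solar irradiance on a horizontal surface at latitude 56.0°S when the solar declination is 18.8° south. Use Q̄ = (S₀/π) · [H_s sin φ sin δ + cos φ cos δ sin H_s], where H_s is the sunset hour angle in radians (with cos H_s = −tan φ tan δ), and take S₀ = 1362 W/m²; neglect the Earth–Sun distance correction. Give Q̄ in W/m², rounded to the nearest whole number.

The sunset hour angle satisfies cos H_s = −tan φ tan δ = -0.5047, giving H_s = 120.31°. In radians, H_s = 2.0998.
H_s sin φ sin δ = 2.0998 × -0.8290 × -0.3223 = 0.5610.
cos φ cos δ sin H_s = 0.5592 × 0.9466 × 0.8633 = 0.4570.
Q̄ = (1362/π) × (0.5610 + 0.4570) = 433.54 × 1.0180 = 441.34 W/m².

441 W/m²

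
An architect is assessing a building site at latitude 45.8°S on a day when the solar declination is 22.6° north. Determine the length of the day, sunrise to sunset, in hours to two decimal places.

cos H_s = −tan(-45.8°) · tan(22.6°) = 0.4280, so H_s = arccos(0.4280) = 64.66°.
Day length = 2 H_s / 15° h⁻¹ = 129.32° / 15 = 8.621 h.

8.62 hours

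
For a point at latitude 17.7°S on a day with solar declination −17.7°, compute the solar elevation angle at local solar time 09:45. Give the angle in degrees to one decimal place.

Hour angle H = 15° × (9.75 − 12) = -33.75°.
With φ = -17.7°, δ = -17.7°, H = -33.75°: sin φ sin δ = 0.0924, cos φ cos δ cos H = 0.7546, so cos θ_z = 0.8470.
θ_z = arccos(0.8470) = 32.11°, so the elevation is 90° − 32.11° = 57.89°.

57.9°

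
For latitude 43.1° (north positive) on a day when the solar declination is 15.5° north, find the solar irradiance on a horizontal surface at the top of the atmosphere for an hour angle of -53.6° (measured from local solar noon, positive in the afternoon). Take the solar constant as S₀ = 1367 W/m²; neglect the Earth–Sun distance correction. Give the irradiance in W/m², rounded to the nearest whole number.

820 W/m²

cos θ_z = sin φ sin δ + cos φ cos δ cos H = (0.6833)(0.2672) + (0.7302)(0.9636)(0.5934) = 0.6001.
Top-of-atmosphere irradiance = S₀ cos θ_z = 1367 × 0.6001 = 820.34 W/m².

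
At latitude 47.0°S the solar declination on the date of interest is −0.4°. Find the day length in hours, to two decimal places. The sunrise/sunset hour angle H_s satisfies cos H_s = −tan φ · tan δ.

12.06 hours

−tan φ tan δ = −(-1.0724)(-0.0070) = -0.0075; H_s = arccos(-0.0075) = 90.43°.
Day length = 2 H_s / 15° h⁻¹ = 180.86° / 15 = 12.057 h.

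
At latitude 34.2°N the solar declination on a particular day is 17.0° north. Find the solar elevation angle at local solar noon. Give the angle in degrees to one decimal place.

At local solar noon the hour angle is zero, so the elevation is 90° − |φ − δ| = 90° − |34.2° − (17.0°)| = 90° − 17.2° = 72.8°.

72.8°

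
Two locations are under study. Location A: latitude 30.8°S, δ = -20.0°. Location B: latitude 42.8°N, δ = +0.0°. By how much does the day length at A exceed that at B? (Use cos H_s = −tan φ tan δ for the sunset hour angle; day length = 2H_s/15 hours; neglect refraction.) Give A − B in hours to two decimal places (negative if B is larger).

A: H_s = arccos(−tan -30.8° · tan -20.0°) = 102.53°, so 2H_s/15 = 13.6707 h.
B: H_s = arccos(−tan 42.8° · tan 0.0°) = 90.00°, so 2H_s/15 = 12.0000 h.
A − B = 13.6707 − 12.0000 = 1.6707 h.

+1.67 h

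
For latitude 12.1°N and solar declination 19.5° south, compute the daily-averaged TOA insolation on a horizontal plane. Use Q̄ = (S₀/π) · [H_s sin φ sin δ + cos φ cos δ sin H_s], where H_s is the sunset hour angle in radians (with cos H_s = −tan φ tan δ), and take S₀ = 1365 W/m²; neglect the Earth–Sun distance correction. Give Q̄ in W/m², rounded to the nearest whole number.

354 W/m²

The sunset hour angle satisfies cos H_s = −tan φ tan δ = 0.0759, giving H_s = 85.65°. In radians, H_s = 1.4949.
H_s sin φ sin δ = 1.4949 × 0.2096 × -0.3338 = -0.1046.
cos φ cos δ sin H_s = 0.9778 × 0.9426 × 0.9971 = 0.9190.
Q̄ = (1365/π) × (-0.1046 + 0.9190) = 434.49 × 0.8144 = 353.85 W/m².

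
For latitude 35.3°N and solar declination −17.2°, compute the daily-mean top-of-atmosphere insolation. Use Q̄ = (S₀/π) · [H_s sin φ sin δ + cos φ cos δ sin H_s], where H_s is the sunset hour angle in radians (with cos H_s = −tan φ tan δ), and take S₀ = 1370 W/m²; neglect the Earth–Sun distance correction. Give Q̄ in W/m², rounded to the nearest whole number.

231 W/m²

−tan φ tan δ = −(0.7080)(-0.3096) = 0.2192; H_s = arccos(0.2192) = 77.34°. In radians, H_s = 1.3498.
H_s sin φ sin δ = 1.3498 × 0.5779 × -0.2957 = -0.2307.
cos φ cos δ sin H_s = 0.8161 × 0.9553 × 0.9757 = 0.7607.
Q̄ = (1370/π) × (-0.2307 + 0.7607) = 436.08 × 0.5300 = 231.12 W/m².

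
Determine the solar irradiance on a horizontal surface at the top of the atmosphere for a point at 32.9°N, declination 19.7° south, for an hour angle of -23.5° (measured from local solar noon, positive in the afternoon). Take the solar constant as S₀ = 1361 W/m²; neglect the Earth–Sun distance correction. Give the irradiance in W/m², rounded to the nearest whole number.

cos θ_z = sin φ sin δ + cos φ cos δ cos H = (0.5432)(-0.3371) + (0.8396)(0.9415)(0.9171) = 0.5418.
Top-of-atmosphere irradiance = S₀ cos θ_z = 1361 × 0.5418 = 737.39 W/m².

737 W/m²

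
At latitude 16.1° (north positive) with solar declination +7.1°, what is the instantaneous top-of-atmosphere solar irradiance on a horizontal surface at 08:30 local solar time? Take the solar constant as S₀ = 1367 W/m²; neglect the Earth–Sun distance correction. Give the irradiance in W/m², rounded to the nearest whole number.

840 W/m²

Hour angle H = 15° × (8.5 − 12) = -52.50°.
cos θ_z = sin(16.1°) sin(7.1°) + cos(16.1°) cos(7.1°) cos(-52.50°) = 0.0343 + 0.5804 = 0.6147.
Top-of-atmosphere irradiance = S₀ cos θ_z = 1367 × 0.6147 = 840.29 W/m².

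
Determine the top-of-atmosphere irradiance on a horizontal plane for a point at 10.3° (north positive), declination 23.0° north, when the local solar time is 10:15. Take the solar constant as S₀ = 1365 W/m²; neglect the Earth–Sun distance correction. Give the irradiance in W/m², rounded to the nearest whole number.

Hour angle H = 15° × (10.25 − 12) = -26.25°.
With φ = 10.3°, δ = 23.0°, H = -26.25°: sin φ sin δ = 0.0699, cos φ cos δ cos H = 0.8123, so cos θ_z = 0.8822.
Top-of-atmosphere irradiance = S₀ cos θ_z = 1365 × 0.8822 = 1204.20 W/m².

1204 W/m²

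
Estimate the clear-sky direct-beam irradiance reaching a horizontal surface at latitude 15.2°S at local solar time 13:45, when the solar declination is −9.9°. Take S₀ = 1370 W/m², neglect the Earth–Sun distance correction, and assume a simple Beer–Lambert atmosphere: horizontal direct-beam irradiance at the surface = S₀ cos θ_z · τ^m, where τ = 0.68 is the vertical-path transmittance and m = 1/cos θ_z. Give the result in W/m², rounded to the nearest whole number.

Hour angle H = 15° × (13.75 − 12) = 26.25°.
cos θ_z = sin φ sin δ + cos φ cos δ cos H = (-0.2622)(-0.1719) + (0.9650)(0.9851)(0.8969) = 0.8977.
Air mass m = 1/cos θ_z = 1/0.8977 = 1.114; τ^m = 0.68^1.114 = 0.6508.
Surface direct beam = 1370 × 0.8977 × 0.6508 = 800.39 W/m².

800 W/m²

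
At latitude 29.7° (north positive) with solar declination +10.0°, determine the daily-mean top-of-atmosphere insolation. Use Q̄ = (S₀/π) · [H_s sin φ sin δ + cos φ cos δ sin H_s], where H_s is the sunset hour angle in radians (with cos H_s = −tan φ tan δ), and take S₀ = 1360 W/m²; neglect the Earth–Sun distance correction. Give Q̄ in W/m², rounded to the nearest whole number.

431 W/m²

The sunset hour angle satisfies cos H_s = −tan φ tan δ = -0.1006, giving H_s = 95.77°. In radians, H_s = 1.6715.
H_s sin φ sin δ = 1.6715 × 0.4955 × 0.1736 = 0.1438.
cos φ cos δ sin H_s = 0.8686 × 0.9848 × 0.9949 = 0.8510.
Q̄ = (1360/π) × (0.1438 + 0.8510) = 432.90 × 0.9948 = 430.65 W/m².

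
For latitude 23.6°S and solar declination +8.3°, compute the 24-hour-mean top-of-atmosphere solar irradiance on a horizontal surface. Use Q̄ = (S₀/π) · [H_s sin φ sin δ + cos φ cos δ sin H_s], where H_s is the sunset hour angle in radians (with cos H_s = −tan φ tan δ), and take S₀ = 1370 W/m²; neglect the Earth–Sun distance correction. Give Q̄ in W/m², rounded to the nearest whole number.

cos H_s = −tan(-23.6°) · tan(8.3°) = 0.0637, so H_s = arccos(0.0637) = 86.35°. In radians, H_s = 1.5071.
H_s sin φ sin δ = 1.5071 × -0.4003 × 0.1444 = -0.0871.
cos φ cos δ sin H_s = 0.9164 × 0.9895 × 0.9980 = 0.9050.
Q̄ = (1370/π) × (-0.0871 + 0.9050) = 436.08 × 0.8179 = 356.67 W/m².

357 W/m²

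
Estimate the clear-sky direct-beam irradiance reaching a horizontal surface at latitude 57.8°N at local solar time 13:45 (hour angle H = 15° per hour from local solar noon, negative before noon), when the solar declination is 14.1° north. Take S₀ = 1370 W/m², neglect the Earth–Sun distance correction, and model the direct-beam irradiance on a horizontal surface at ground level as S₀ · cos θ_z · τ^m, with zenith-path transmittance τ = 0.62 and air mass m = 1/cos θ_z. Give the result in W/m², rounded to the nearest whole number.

Hour angle H = 15° × (13.75 − 12) = 26.25°.
cos θ_z = sin(57.8°) sin(14.1°) + cos(57.8°) cos(14.1°) cos(26.25°) = 0.2061 + 0.4635 = 0.6696.
Air mass m = 1/cos θ_z = 1/0.6696 = 1.493; τ^m = 0.62^1.493 = 0.4898.
Surface direct beam = 1370 × 0.6696 × 0.4898 = 449.32 W/m².

449 W/m²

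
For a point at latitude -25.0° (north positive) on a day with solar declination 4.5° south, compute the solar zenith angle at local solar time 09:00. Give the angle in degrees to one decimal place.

Hour angle H = 15° × (9 − 12) = -45.00°.
With φ = -25.0°, δ = -4.5°, H = -45.00°: sin φ sin δ = 0.0332, cos φ cos δ cos H = 0.6389, so cos θ_z = 0.6721.
θ_z = arccos(0.6721) = 47.77°.

47.8°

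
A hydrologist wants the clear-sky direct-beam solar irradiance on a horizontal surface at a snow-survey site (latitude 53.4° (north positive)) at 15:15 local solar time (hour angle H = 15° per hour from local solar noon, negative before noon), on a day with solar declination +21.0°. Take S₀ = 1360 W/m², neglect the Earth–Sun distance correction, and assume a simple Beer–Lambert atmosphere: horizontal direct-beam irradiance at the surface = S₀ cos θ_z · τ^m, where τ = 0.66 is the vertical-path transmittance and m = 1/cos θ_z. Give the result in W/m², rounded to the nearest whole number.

472 W/m²

Hour angle H = 15° × (15.25 − 12) = 48.75°.
cos θ_z = sin φ sin δ + cos φ cos δ cos H = (0.8028)(0.3584) + (0.5962)(0.9336)(0.6593) = 0.6547.
Air mass m = 1/cos θ_z = 1/0.6547 = 1.527; τ^m = 0.66^1.527 = 0.5302.
Surface direct beam = 1360 × 0.6547 × 0.5302 = 472.09 W/m².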